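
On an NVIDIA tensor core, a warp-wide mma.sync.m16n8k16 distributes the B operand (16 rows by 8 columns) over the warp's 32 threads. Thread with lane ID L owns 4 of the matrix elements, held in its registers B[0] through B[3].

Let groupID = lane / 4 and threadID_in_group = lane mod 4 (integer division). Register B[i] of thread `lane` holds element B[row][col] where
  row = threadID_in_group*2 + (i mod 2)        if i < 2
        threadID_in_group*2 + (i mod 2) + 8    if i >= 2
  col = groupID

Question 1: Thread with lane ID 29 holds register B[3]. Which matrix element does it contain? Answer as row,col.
29: g=7,t=1
[3] (1*2+1+8,7) = (11,7)

11,7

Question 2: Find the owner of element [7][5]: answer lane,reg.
23,1

c: 5->gid=5  r: 7->r8=0,tid=3,i&1=1
L=5*4+3=23  i=0*2+1=1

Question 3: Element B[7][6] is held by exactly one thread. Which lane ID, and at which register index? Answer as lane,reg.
27,1

c=6->g=6  r=7->rb=0,t=3,b0=1
L=6*4+3=27  i=0*2+1=1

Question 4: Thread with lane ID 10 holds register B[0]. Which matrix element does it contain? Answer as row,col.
10: G=2,T=2
[0] (2*2+0+0,2) = (4,2)

4,2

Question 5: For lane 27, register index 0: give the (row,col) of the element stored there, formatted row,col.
6,6

L=27→G=27>>2=6, T=27&3=3
[0]→row 3·2+0+0=6  col G=6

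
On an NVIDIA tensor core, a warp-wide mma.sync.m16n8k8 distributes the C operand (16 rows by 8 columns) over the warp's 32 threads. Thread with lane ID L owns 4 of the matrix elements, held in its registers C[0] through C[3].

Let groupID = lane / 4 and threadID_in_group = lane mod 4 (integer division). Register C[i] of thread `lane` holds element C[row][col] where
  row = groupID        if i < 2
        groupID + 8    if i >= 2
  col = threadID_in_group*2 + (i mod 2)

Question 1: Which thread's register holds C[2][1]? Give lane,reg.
8,1

r: 2->gid=2,r8=0  c: 1->tid=0,i&1=1
L=2*4+0=8  i=0*2+1=1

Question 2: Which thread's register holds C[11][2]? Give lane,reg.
r: 11->gid=3,r8=1  c: 2->tid=1,i&1=0
L=3*4+1=13  i=1*2+0=2

13,2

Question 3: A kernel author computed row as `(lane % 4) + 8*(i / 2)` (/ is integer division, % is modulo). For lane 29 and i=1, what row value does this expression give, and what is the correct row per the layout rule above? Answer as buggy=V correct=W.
buggy=1 correct=7

`(lane % 4) + 8*(i / 2)`[29,1]→1
L=29→G=29>>2=7, T=29&3=1
[1]→row 7+0=7  col 1·2+1=3
row: 1 vs 7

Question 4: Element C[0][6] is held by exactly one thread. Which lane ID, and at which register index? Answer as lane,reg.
r=0→G=0,rhi=0  c=6→T=3,p=0
L=0*4+3=3  i=0*2+0=0

3,0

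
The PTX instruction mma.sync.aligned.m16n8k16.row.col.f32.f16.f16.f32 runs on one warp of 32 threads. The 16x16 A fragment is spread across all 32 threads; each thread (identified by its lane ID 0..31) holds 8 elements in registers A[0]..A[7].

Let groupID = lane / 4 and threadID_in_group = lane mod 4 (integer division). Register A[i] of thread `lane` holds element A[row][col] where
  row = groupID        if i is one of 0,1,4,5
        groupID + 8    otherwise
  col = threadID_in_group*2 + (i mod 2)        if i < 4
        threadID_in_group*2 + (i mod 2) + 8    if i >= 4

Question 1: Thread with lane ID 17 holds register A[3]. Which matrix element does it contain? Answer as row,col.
lane 17->17/4=4, 17 mod 4=1
i=3  r:4+8->12  c:2·1+1+0->3

12,3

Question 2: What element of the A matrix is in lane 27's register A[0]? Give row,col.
6,6

lane 27→27/4=6, 27 mod 4=3
i=0  r:6+0→6  c:2·3+0+0→6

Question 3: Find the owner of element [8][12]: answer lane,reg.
r=8->g=0,rb=1  c=12->cb=1,t=2,b0=0
L=0*4+2=2  i=1*4+1*2+0=6

2,6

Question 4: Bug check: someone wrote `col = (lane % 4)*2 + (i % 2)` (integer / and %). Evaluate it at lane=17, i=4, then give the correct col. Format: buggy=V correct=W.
buggy=2 correct=10

`(lane % 4)*2 + (i % 2)`[17,4]->2
lane 17: gid=4 (17/4), tid=1 (17%4)
i=4: r=4+0=4, c=1*2+0+8=10
col: 2 vs 10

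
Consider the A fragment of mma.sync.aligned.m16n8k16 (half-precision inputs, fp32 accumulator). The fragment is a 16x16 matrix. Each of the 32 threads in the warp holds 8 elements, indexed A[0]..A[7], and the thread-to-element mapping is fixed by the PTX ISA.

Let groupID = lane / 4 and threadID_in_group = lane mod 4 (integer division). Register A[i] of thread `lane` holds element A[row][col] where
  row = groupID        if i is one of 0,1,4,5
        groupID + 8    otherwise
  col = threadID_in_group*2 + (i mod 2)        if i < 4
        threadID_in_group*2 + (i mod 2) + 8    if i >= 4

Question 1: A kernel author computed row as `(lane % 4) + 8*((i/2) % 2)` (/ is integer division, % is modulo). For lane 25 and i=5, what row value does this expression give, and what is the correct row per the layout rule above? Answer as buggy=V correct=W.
`(lane % 4) + 8*((i/2) % 2)`[25,5]⇒1
25: gr=6,th=1
[5] (6+0,1*2+1+8) = (6,11)
row: 1 vs 6

buggy=1 correct=6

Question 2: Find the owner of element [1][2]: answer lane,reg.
5,0

r=1⇒gr=1,Rb=0  c=2⇒Cb=0,th=1,odd=0
L=1*4+1=5  i=0*4+0*2+0=0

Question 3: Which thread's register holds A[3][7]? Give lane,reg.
15,1

r=3->g=3,rb=0  c=7->cb=0,t=3,b0=1
L=3*4+3=15  i=0*4+0*2+1=1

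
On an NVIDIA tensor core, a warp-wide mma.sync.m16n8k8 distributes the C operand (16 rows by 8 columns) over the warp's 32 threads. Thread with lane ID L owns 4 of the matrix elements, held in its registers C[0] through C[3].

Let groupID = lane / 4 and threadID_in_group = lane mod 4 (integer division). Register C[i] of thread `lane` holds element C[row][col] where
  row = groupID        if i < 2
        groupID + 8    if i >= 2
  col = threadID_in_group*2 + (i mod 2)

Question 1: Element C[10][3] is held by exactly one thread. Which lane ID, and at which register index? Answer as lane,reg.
9,3

r: 10->gid=2,r8=1  c: 3->tid=1,i&1=1
L=2*4+1=9  i=1*2+1=3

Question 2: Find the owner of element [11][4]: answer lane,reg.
r=11->g=3,rb=1  c=4->t=2,b0=0
L=3*4+2=14  i=1*2+0=2

14,2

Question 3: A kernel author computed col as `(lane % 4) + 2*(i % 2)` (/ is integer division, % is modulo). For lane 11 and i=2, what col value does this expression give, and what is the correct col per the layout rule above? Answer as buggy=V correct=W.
buggy=3 correct=6

`(lane % 4) + 2*(i % 2)`[11,2]⇒3
L=11⇒gr=11>>2=2, th=11&3=3
[2]⇒row 2+8=10  col 3·2+0=6
col: 3 vs 6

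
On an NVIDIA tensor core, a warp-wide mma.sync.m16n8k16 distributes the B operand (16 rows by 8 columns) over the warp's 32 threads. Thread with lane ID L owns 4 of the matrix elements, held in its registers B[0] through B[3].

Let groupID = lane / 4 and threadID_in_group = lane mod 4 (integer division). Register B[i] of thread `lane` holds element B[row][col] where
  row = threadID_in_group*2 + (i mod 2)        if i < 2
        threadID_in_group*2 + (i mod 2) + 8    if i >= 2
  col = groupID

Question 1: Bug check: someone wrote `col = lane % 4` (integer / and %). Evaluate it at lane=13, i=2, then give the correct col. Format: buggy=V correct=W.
buggy=1 correct=3

`lane % 4`[13,2]->1
lane 13->13/4=3, 13 mod 4=1
i=2  r:2·1+0+8->10  c:3
col: 1 vs 3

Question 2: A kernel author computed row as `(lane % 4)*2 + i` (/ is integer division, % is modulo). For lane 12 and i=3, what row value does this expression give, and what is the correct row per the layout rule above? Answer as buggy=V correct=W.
buggy=3 correct=9

`(lane % 4)*2 + i`[12,3]=>3
lane 12=>12/4=3, 12 mod 4=0
i=3  r:2·0+1+8=>9  c:3
row: 3 vs 9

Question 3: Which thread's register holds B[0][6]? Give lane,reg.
c=6->g=6  r=0->rb=0,t=0,b0=0
L=6*4+0=24  i=0*2+0=0

24,0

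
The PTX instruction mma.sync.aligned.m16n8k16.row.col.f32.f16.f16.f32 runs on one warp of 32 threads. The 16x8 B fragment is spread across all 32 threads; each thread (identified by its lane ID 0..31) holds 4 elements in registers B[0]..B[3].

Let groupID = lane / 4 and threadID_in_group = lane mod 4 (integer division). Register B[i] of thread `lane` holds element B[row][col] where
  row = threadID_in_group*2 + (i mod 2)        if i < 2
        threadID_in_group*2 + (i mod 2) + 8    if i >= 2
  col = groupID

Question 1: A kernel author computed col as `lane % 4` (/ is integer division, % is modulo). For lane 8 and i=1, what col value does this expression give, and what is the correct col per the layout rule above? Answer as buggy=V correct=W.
buggy=0 correct=2

`lane % 4`[8,1]->0
8: g=2,t=0
[1] (0*2+1+0,2) = (1,2)
col: 0 vs 2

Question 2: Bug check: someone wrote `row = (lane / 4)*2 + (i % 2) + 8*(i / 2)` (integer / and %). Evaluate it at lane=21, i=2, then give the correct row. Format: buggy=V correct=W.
`(lane / 4)*2 + (i % 2) + 8*(i / 2)`[21,2]=>18
lane 21=>21/4=5, 21 mod 4=1
i=2  r:2·1+0+8=>10  c:5
row: 18 vs 10

buggy=18 correct=10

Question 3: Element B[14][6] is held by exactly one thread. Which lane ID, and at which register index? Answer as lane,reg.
c=6→G=6  r=14→rhi=1,T=3,p=0
L=6*4+3=27  i=1*2+0=2

27,2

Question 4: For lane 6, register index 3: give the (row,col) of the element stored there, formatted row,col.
13,1

L=6->g=6>>2=1, t=6&3=2
[3]->row 2·2+1+8=13  col g=1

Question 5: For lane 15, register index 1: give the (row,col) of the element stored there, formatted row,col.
lane 15: gr=3 (15/4), th=3 (15%4)
i=1: r=3*2+1+0=7, c=gr=3

7,3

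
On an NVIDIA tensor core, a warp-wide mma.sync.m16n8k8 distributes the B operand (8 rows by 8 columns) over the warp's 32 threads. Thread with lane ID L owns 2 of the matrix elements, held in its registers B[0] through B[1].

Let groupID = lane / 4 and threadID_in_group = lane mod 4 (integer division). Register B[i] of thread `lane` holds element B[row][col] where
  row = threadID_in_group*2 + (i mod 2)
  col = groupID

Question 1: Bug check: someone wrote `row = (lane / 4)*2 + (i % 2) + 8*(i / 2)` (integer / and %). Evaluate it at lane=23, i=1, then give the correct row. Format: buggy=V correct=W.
buggy=11 correct=7

`(lane / 4)*2 + (i % 2) + 8*(i / 2)`[23,1]=>11
lane 23=>23/4=5, 23 mod 4=3
i=1  r:2·3+1=>7  c:5
row: 11 vs 7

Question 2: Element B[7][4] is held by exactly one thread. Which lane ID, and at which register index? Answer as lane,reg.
19,1

c=4->g=4  r=7->t=3,b0=1
L=4*4+3=19  i=1=1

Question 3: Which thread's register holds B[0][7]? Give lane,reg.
c=7→G=7  r=0→T=0,p=0
L=7*4+0=28  i=0=0

28,0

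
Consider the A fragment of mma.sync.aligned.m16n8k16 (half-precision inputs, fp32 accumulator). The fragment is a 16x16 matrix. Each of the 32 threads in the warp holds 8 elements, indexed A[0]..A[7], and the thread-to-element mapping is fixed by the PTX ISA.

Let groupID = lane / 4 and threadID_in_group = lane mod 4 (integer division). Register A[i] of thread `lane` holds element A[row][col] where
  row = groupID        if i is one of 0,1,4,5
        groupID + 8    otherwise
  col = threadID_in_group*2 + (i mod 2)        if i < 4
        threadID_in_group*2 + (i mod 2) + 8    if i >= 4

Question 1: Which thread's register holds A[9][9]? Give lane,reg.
4,7

r:9=>grp=1,rB=1  c:9=>cB=1,tig=0,lo=1
L=1*4+0=4  i=1*4+1*2+1=7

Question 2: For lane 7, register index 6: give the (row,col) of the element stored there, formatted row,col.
9,14

lane 7=>7/4=1, 7 mod 4=3
i=6  r:1+8=>9  c:2·3+0+8=>14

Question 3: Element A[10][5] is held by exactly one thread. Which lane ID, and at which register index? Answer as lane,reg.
10,3

r=10⇒gr=2,Rb=1  c=5⇒Cb=0,th=2,odd=1
L=2*4+2=10  i=0*4+1*2+1=3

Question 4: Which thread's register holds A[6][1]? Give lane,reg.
24,1

r:6=>grp=6,rB=0  c:1=>cB=0,tig=0,lo=1
L=6*4+0=24  i=0*4+0*2+1=1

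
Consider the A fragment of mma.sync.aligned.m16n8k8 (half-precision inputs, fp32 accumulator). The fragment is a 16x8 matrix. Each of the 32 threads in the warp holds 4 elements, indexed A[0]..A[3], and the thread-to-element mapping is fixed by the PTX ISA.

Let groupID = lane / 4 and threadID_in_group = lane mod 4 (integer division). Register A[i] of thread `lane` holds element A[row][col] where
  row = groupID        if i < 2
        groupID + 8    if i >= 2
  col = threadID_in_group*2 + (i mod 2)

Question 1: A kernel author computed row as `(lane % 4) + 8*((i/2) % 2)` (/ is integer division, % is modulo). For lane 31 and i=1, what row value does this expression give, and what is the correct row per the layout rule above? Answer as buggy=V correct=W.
`(lane % 4) + 8*((i/2) % 2)`[31,1]⇒3
31: gr=7,th=3
[1] (7+0,3*2+1) = (7,7)
row: 3 vs 7

buggy=3 correct=7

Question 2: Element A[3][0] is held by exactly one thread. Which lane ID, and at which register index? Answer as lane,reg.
r=3⇒gr=3,Rb=0  c=0⇒th=0,odd=0
L=3*4+0=12  i=0*2+0=0

12,0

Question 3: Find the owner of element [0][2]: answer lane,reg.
1,0

r:0=>grp=0,rB=0  c:2=>tig=1,lo=0
L=0*4+1=1  i=0*2+0=0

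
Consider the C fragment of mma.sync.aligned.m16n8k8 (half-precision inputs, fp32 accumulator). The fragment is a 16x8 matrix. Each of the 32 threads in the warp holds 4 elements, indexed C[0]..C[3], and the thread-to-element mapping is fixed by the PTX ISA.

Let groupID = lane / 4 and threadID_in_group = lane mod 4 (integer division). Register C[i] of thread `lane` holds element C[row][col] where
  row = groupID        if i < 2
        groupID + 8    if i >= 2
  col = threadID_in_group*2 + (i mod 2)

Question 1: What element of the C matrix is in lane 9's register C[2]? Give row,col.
lane 9: grp=2 (9/4), tig=1 (9%4)
i=2: r=2+8=10, c=1*2+0=2

10,2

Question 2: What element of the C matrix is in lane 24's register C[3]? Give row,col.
lane 24→24/4=6, 24 mod 4=0
i=3  r:6+8→14  c:2·0+1→1

14,1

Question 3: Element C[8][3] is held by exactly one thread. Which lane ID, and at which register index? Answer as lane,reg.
1,3

r=8→G=0,rhi=1  c=3→T=1,p=1
L=0*4+1=1  i=1*2+1=3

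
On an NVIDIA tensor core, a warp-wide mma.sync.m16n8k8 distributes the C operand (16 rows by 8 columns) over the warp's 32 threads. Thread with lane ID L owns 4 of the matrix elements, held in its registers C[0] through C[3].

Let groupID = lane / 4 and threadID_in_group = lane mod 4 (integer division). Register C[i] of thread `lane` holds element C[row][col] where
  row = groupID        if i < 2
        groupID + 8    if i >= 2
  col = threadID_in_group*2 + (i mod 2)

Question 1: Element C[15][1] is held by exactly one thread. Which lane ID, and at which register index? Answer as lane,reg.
28,3

r: 15->gid=7,r8=1  c: 1->tid=0,i&1=1
L=7*4+0=28  i=1*2+1=3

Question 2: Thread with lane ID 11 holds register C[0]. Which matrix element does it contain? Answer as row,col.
2,6

L=11->gid=11>>2=2, tid=11&3=3
[0]->row 2+0=2  col 3·2+0=6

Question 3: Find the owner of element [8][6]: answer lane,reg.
3,2

r=8→G=0,rhi=1  c=6→T=3,p=0
L=0*4+3=3  i=1*2+0=2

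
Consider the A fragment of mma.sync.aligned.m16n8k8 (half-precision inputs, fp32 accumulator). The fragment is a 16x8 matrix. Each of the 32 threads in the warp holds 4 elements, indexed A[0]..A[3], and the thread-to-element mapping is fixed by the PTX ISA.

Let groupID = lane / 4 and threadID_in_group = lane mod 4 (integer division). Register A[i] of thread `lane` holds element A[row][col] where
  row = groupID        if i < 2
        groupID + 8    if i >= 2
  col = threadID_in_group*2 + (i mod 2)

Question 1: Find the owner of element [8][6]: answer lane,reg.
r=8⇒gr=0,Rb=1  c=6⇒th=3,odd=0
L=0*4+3=3  i=1*2+0=2

3,2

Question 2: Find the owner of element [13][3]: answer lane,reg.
21,3

r: 13->gid=5,r8=1  c: 3->tid=1,i&1=1
L=5*4+1=21  i=1*2+1=3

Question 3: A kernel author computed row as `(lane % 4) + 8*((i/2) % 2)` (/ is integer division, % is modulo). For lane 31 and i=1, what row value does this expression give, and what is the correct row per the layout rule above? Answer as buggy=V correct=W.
buggy=3 correct=7

`(lane % 4) + 8*((i/2) % 2)`[31,1]->3
31: g=7,t=3
[1] (7+0,3*2+1) = (7,7)
row: 3 vs 7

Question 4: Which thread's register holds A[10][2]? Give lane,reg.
r=10⇒gr=2,Rb=1  c=2⇒th=1,odd=0
L=2*4+1=9  i=1*2+0=2

9,2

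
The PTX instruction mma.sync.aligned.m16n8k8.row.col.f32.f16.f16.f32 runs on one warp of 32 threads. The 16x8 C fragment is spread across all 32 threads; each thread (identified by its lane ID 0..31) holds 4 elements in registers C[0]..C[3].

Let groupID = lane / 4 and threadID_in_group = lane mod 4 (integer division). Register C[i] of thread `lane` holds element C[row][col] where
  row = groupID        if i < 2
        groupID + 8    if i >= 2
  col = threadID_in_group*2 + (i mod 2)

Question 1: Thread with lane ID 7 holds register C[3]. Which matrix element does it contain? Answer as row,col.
lane 7: gid=1 (7/4), tid=3 (7%4)
i=3: r=1+8=9, c=3*2+1=7

9,7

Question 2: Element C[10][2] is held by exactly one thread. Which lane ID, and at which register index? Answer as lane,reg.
9,2

r: 10->gid=2,r8=1  c: 2->tid=1,i&1=0
L=2*4+1=9  i=1*2+0=2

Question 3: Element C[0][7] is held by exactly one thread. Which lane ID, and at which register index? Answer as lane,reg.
r=0⇒gr=0,Rb=0  c=7⇒th=3,odd=1
L=0*4+3=3  i=0*2+1=1

3,1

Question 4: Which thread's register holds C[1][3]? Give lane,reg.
5,1

r=1→G=1,rhi=0  c=3→T=1,p=1
L=1*4+1=5  i=0*2+1=1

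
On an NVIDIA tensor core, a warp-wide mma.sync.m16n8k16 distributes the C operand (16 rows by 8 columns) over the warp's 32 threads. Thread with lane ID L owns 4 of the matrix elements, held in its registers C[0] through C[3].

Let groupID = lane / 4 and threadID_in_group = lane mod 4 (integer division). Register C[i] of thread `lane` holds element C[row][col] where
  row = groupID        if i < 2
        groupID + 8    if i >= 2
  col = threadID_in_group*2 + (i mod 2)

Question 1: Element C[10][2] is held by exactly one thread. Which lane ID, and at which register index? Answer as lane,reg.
r:10=>grp=2,rB=1  c:2=>tig=1,lo=0
L=2*4+1=9  i=1*2+0=2

9,2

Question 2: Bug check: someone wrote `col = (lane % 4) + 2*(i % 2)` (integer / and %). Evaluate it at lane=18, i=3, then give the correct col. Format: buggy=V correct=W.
buggy=4 correct=5

`(lane % 4) + 2*(i % 2)`[18,3]→4
lane 18: G=4 (18/4), T=2 (18%4)
i=3: r=4+8=12, c=2*2+1=5
col: 4 vs 5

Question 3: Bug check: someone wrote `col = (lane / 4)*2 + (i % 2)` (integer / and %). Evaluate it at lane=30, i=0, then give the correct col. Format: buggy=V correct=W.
buggy=14 correct=4

`(lane / 4)*2 + (i % 2)`[30,0]→14
30: G=7,T=2
[0] (7+0,2*2+0) = (7,4)
col: 14 vs 4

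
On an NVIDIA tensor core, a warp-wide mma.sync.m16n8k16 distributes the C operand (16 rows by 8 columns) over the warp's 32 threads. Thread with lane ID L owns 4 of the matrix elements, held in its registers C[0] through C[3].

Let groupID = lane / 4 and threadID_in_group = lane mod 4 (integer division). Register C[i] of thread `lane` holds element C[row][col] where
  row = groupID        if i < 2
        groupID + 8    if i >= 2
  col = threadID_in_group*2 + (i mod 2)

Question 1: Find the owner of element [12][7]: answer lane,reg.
r=12→G=4,rhi=1  c=7→T=3,p=1
L=4*4+3=19  i=1*2+1=3

19,3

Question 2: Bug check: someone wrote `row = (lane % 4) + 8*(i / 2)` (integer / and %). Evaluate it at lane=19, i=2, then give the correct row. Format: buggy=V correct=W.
`(lane % 4) + 8*(i / 2)`[19,2]=>11
lane 19: grp=4 (19/4), tig=3 (19%4)
i=2: r=4+8=12, c=3*2+0=6
row: 11 vs 12

buggy=11 correct=12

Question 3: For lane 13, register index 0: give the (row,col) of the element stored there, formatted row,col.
lane 13: gr=3 (13/4), th=1 (13%4)
i=0: r=3+0=3, c=1*2+0=2

3,2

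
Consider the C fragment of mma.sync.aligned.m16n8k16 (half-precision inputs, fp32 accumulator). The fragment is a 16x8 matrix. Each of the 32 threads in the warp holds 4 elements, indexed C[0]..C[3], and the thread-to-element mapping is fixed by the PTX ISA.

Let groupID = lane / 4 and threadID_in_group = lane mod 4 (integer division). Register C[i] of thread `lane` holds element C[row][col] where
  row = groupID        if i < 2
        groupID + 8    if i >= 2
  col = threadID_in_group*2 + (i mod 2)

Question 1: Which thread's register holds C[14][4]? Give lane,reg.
26,2

r=14→G=6,rhi=1  c=4→T=2,p=0
L=6*4+2=26  i=1*2+0=2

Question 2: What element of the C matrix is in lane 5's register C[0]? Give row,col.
1,2

5: g=1,t=1
[0] (1+0,1*2+0) = (1,2)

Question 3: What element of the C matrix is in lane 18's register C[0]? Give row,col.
lane 18: grp=4 (18/4), tig=2 (18%4)
i=0: r=4+0=4, c=2*2+0=4

4,4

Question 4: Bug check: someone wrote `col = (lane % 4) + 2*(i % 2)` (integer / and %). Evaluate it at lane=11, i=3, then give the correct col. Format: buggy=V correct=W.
`(lane % 4) + 2*(i % 2)`[11,3]→5
L=11→G=11>>2=2, T=11&3=3
[3]→row 2+8=10  col 3·2+1=7
col: 5 vs 7

buggy=5 correct=7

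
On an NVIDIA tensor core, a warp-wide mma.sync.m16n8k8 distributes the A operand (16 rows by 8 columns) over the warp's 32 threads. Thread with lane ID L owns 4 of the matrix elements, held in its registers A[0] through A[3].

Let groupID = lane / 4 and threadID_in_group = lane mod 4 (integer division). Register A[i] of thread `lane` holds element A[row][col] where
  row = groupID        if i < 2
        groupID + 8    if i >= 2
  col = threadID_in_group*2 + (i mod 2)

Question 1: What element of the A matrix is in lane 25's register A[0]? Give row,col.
6,2

L=25⇒gr=25>>2=6, th=25&3=1
[0]⇒row 6+0=6  col 1·2+0=2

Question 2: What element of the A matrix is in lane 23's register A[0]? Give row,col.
5,6

L=23=>grp=23>>2=5, tig=23&3=3
[0]=>row 5+0=5  col 3·2+0=6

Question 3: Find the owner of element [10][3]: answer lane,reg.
9,3

r: 10->gid=2,r8=1  c: 3->tid=1,i&1=1
L=2*4+1=9  i=1*2+1=3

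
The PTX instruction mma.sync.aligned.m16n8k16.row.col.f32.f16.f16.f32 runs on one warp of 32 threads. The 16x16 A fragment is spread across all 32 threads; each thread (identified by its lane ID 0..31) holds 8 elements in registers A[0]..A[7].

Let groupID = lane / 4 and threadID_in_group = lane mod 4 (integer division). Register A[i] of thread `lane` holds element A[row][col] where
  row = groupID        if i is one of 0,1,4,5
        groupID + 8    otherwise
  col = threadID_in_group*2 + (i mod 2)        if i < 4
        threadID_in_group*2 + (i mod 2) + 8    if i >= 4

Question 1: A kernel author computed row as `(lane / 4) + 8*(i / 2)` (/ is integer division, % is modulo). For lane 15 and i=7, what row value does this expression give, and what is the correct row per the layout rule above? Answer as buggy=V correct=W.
buggy=27 correct=11

`(lane / 4) + 8*(i / 2)`[15,7]⇒27
L=15⇒gr=15>>2=3, th=15&3=3
[7]⇒row 3+8=11  col 3·2+1+8=15
row: 27 vs 11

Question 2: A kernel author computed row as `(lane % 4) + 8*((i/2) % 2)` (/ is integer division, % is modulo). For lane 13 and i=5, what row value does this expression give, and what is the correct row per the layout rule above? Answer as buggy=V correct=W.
buggy=1 correct=3

`(lane % 4) + 8*((i/2) % 2)`[13,5]⇒1
lane 13⇒13/4=3, 13 mod 4=1
i=5  r:3+0⇒3  c:2·1+1+8⇒11
row: 1 vs 3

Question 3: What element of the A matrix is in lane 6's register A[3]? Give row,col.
9,5

6: gid=1,tid=2
[3] (1+8,2*2+1+0) = (9,5)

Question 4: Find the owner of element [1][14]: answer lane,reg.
r:1=>grp=1,rB=0  c:14=>cB=1,tig=3,lo=0
L=1*4+3=7  i=1*4+0*2+0=4

7,4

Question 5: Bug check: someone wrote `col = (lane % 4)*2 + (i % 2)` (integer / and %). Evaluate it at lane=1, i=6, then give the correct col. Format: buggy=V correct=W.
buggy=2 correct=10

`(lane % 4)*2 + (i % 2)`[1,6]⇒2
lane 1⇒1/4=0, 1 mod 4=1
i=6  r:0+8⇒8  c:2·1+0+8⇒10
col: 2 vs 10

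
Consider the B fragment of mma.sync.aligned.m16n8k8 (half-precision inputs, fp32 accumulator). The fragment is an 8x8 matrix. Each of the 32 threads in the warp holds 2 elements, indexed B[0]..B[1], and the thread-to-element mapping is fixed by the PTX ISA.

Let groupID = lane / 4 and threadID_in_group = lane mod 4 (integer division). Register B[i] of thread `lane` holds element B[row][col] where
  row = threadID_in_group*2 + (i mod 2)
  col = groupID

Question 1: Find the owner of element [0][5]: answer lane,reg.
c=5->g=5  r=0->t=0,b0=0
L=5*4+0=20  i=0=0

20,0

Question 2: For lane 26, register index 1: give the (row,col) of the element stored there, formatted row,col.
5,6

lane 26⇒26/4=6, 26 mod 4=2
i=1  r:2·2+1⇒5  c:6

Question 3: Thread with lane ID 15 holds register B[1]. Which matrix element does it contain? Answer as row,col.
lane 15: gid=3 (15/4), tid=3 (15%4)
i=1: r=3*2+1=7, c=gid=3

7,3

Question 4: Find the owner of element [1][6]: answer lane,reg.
24,1

c: 6->gid=6  r: 1->tid=0,i&1=1
L=6*4+0=24  i=1=1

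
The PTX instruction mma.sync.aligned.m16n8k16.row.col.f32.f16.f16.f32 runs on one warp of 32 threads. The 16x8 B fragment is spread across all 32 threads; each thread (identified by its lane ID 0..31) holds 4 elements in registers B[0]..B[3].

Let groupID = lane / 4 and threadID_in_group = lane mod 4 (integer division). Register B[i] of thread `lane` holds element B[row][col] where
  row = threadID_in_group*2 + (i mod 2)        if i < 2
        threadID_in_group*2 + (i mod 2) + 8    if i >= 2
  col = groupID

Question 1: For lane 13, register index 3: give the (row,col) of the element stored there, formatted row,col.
11,3

lane 13->13/4=3, 13 mod 4=1
i=3  r:2·1+1+8->11  c:3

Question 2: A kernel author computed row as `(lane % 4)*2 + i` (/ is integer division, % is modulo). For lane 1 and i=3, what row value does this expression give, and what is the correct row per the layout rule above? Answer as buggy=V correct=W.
buggy=5 correct=11

`(lane % 4)*2 + i`[1,3]->5
1: g=0,t=1
[3] (1*2+1+8,0) = (11,0)
row: 5 vs 11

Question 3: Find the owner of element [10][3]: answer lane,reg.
c=3⇒gr=3  r=10⇒Rb=1,th=1,odd=0
L=3*4+1=13  i=1*2+0=2

13,2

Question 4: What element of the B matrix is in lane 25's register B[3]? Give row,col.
L=25->g=25>>2=6, t=25&3=1
[3]->row 1·2+1+8=11  col g=6

11,6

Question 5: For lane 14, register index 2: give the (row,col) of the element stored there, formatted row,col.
L=14=>grp=14>>2=3, tig=14&3=2
[2]=>row 2·2+0+8=12  col grp=3

12,3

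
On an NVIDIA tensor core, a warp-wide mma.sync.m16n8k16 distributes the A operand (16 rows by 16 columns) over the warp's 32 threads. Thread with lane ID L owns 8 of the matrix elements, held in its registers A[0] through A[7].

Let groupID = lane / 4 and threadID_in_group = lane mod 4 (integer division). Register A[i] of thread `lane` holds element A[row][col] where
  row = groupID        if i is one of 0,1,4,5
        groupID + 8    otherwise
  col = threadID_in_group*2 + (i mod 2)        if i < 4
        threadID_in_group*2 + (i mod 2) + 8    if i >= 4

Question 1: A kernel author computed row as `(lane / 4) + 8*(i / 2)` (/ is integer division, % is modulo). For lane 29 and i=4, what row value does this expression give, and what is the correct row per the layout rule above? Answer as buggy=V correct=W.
buggy=23 correct=7

`(lane / 4) + 8*(i / 2)`[29,4]→23
lane 29→29/4=7, 29 mod 4=1
i=4  r:7+0→7  c:2·1+0+8→10
row: 23 vs 7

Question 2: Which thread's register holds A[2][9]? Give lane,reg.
r: 2->gid=2,r8=0  c: 9->c8=1,tid=0,i&1=1
L=2*4+0=8  i=1*4+0*2+1=5

8,5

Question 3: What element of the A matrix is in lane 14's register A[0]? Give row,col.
3,4

lane 14: gid=3 (14/4), tid=2 (14%4)
i=0: r=3+0=3, c=2*2+0+0=4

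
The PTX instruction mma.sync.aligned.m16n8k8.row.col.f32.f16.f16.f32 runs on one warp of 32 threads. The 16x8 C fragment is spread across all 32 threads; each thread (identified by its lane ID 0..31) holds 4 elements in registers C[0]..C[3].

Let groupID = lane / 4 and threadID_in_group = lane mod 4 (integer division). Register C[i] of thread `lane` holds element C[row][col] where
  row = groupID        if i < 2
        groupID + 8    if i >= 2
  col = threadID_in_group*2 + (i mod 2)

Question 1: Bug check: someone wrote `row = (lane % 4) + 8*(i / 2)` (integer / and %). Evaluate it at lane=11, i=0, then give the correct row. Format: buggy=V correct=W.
`(lane % 4) + 8*(i / 2)`[11,0]->3
L=11->gid=11>>2=2, tid=11&3=3
[0]->row 2+0=2  col 3·2+0=6
row: 3 vs 2

buggy=3 correct=2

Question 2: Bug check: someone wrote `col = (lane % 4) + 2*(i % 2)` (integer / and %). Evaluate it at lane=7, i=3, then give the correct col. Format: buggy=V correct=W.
`(lane % 4) + 2*(i % 2)`[7,3]⇒5
7: gr=1,th=3
[3] (1+8,3*2+1) = (9,7)
col: 5 vs 7

buggy=5 correct=7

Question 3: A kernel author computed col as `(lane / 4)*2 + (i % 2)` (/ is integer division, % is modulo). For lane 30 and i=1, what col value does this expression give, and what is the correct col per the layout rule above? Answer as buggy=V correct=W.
`(lane / 4)*2 + (i % 2)`[30,1]→15
30: G=7,T=2
[1] (7+0,2*2+1) = (7,5)
col: 15 vs 5

buggy=15 correct=5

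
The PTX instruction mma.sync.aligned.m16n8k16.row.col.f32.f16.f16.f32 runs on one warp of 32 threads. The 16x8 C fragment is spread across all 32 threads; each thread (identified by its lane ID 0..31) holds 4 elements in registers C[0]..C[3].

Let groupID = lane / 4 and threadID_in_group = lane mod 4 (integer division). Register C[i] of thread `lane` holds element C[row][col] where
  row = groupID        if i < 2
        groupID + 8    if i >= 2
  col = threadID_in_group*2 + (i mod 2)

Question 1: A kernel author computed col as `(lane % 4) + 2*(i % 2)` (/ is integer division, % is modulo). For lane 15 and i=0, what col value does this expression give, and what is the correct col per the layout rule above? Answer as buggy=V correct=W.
buggy=3 correct=6

`(lane % 4) + 2*(i % 2)`[15,0]=>3
L=15=>grp=15>>2=3, tig=15&3=3
[0]=>row 3+0=3  col 3·2+0=6
col: 3 vs 6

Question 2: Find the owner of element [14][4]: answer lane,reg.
26,2

r: 14->gid=6,r8=1  c: 4->tid=2,i&1=0
L=6*4+2=26  i=1*2+0=2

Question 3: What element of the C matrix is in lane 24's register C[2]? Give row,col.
lane 24: grp=6 (24/4), tig=0 (24%4)
i=2: r=6+8=14, c=0*2+0=0

14,0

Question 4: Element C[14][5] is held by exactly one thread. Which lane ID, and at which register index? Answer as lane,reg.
r=14⇒gr=6,Rb=1  c=5⇒th=2,odd=1
L=6*4+2=26  i=1*2+1=3

26,3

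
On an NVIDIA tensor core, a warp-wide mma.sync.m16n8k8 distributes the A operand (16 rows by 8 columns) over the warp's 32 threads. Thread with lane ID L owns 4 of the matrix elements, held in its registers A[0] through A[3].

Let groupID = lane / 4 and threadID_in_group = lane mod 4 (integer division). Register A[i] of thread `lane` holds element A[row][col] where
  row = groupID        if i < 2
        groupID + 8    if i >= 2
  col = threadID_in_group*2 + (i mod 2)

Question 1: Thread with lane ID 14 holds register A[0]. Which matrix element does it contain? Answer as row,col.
lane 14->14/4=3, 14 mod 4=2
i=0  r:3+0->3  c:2·2+0->4

3,4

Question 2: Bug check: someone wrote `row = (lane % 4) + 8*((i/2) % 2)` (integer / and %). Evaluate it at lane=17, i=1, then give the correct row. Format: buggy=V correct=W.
buggy=1 correct=4

`(lane % 4) + 8*((i/2) % 2)`[17,1]=>1
L=17=>grp=17>>2=4, tig=17&3=1
[1]=>row 4+0=4  col 1·2+1=3
row: 1 vs 4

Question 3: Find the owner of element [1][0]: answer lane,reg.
4,0

r:1=>grp=1,rB=0  c:0=>tig=0,lo=0
L=1*4+0=4  i=0*2+0=0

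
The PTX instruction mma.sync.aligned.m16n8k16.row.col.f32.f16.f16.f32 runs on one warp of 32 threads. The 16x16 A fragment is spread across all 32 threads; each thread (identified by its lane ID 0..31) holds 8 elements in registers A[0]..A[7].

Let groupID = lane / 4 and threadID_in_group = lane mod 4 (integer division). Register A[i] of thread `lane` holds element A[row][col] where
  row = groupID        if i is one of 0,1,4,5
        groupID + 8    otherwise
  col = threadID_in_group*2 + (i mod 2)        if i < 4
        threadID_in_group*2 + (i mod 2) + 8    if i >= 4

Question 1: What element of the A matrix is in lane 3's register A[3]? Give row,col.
lane 3: grp=0 (3/4), tig=3 (3%4)
i=3: r=0+8=8, c=3*2+1+0=7

8,7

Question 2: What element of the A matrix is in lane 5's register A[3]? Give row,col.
9,3

5: grp=1,tig=1
[3] (1+8,1*2+1+0) = (9,3)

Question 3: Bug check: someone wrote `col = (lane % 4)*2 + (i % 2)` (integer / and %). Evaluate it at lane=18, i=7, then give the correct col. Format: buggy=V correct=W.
`(lane % 4)*2 + (i % 2)`[18,7]→5
18: G=4,T=2
[7] (4+8,2*2+1+8) = (12,13)
col: 5 vs 13

buggy=5 correct=13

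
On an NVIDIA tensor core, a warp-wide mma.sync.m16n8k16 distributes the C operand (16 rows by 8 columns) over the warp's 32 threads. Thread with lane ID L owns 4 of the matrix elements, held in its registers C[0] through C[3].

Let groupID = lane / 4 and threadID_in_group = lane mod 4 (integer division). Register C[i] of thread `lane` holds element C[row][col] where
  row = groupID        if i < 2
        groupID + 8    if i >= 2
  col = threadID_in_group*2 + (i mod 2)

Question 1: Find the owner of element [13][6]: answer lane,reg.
23,2

r:13=>grp=5,rB=1  c:6=>tig=3,lo=0
L=5*4+3=23  i=1*2+0=2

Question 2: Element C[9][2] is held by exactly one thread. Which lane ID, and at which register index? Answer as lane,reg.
5,2

r:9=>grp=1,rB=1  c:2=>tig=1,lo=0
L=1*4+1=5  i=1*2+0=2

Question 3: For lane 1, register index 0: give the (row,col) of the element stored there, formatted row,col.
L=1→G=1>>2=0, T=1&3=1
[0]→row 0+0=0  col 1·2+0=2

0,2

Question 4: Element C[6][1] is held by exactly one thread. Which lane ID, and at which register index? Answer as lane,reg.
24,1

r=6⇒gr=6,Rb=0  c=1⇒th=0,odd=1
L=6*4+0=24  i=0*2+1=1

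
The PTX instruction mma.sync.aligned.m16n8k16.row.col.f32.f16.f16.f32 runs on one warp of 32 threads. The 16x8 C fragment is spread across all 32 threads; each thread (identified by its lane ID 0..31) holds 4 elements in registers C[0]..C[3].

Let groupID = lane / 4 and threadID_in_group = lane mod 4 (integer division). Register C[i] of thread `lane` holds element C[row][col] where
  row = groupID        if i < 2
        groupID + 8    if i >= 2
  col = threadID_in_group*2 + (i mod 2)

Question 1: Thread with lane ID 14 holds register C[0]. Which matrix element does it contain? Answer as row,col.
3,4

L=14⇒gr=14>>2=3, th=14&3=2
[0]⇒row 3+0=3  col 2·2+0=4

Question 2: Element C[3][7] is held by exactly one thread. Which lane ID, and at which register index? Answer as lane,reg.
15,1

r=3→G=3,rhi=0  c=7→T=3,p=1
L=3*4+3=15  i=0*2+1=1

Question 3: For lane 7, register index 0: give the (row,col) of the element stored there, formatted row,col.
lane 7: G=1 (7/4), T=3 (7%4)
i=0: r=1+0=1, c=3*2+0=6

1,6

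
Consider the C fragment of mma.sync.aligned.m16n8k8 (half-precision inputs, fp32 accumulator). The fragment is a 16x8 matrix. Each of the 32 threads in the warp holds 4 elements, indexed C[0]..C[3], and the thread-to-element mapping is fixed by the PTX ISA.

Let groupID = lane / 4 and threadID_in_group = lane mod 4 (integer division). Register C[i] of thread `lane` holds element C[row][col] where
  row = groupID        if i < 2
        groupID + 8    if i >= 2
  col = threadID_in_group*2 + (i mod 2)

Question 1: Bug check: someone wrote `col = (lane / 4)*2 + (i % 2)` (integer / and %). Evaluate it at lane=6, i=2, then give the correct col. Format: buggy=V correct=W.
`(lane / 4)*2 + (i % 2)`[6,2]=>2
6: grp=1,tig=2
[2] (1+8,2*2+0) = (9,4)
col: 2 vs 4

buggy=2 correct=4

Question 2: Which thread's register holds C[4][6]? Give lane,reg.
r=4->g=4,rb=0  c=6->t=3,b0=0
L=4*4+3=19  i=0*2+0=0

19,0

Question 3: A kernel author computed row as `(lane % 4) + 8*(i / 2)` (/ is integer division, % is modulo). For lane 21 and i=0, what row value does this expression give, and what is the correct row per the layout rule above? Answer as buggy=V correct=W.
buggy=1 correct=5

`(lane % 4) + 8*(i / 2)`[21,0]->1
lane 21->21/4=5, 21 mod 4=1
i=0  r:5+0->5  c:2·1+0->2
row: 1 vs 5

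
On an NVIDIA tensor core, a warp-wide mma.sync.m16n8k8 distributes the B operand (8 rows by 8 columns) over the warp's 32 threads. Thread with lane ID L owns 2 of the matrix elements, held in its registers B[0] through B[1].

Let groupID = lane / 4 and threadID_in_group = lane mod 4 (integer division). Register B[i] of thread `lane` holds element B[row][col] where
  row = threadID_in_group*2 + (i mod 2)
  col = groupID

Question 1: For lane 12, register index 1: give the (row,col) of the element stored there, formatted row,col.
lane 12: gr=3 (12/4), th=0 (12%4)
i=1: r=0*2+1=1, c=gr=3

1,3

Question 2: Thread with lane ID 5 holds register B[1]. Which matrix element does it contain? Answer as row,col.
lane 5: G=1 (5/4), T=1 (5%4)
i=1: r=1*2+1=3, c=G=1

3,1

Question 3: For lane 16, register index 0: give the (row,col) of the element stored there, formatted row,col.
16: g=4,t=0
[0] (0*2+0,4) = (0,4)

0,4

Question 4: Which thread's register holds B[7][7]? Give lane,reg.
c=7->g=7  r=7->t=3,b0=1
L=7*4+3=31  i=1=1

31,1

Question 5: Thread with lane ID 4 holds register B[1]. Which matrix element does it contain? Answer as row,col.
L=4→G=4>>2=1, T=4&3=0
[1]→row 0·2+1=1  col G=1

1,1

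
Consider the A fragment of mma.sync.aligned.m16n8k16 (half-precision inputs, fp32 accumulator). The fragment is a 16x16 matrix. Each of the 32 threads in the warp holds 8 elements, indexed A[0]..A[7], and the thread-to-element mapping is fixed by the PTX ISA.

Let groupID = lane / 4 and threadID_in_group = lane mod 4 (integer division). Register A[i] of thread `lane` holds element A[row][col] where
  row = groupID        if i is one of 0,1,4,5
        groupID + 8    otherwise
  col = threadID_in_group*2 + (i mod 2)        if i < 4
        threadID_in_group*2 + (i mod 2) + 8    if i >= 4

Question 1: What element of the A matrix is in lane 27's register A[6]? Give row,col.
L=27=>grp=27>>2=6, tig=27&3=3
[6]=>row 6+8=14  col 3·2+0+8=14

14,14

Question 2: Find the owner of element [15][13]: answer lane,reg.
r=15→G=7,rhi=1  c=13→chi=1,T=2,p=1
L=7*4+2=30  i=1*4+1*2+1=7

30,7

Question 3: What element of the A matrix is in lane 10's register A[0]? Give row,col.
lane 10->10/4=2, 10 mod 4=2
i=0  r:2+0->2  c:2·2+0+0->4

2,4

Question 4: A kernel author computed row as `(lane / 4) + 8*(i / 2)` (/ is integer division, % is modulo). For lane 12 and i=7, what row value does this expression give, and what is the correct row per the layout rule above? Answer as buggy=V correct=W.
buggy=27 correct=11

`(lane / 4) + 8*(i / 2)`[12,7]->27
12: gid=3,tid=0
[7] (3+8,0*2+1+8) = (11,9)
row: 27 vs 11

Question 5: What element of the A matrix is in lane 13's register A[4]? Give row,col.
3,10

L=13→G=13>>2=3, T=13&3=1
[4]→row 3+0=3  col 1·2+0+8=10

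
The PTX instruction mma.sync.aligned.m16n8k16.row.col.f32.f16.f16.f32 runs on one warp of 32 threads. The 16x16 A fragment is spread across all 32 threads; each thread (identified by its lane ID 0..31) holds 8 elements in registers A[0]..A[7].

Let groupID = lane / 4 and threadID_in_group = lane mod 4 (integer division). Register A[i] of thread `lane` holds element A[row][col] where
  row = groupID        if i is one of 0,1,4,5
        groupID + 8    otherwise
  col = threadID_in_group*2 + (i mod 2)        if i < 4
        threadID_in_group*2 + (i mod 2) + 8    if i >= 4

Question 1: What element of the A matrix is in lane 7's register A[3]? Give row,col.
lane 7: g=1 (7/4), t=3 (7%4)
i=3: r=1+8=9, c=3*2+1+0=7

9,7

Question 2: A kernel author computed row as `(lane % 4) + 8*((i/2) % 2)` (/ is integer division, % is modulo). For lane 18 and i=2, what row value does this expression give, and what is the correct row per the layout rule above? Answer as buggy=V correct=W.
buggy=10 correct=12

`(lane % 4) + 8*((i/2) % 2)`[18,2]->10
lane 18: gid=4 (18/4), tid=2 (18%4)
i=2: r=4+8=12, c=2*2+0+0=4
row: 10 vs 12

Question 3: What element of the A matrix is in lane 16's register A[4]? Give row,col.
4,8

L=16->g=16>>2=4, t=16&3=0
[4]->row 4+0=4  col 0·2+0+8=8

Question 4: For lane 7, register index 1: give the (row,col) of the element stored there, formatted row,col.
1,7

7: G=1,T=3
[1] (1+0,3*2+1+0) = (1,7)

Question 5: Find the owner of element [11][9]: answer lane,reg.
r:11=>grp=3,rB=1  c:9=>cB=1,tig=0,lo=1
L=3*4+0=12  i=1*4+1*2+1=7

12,7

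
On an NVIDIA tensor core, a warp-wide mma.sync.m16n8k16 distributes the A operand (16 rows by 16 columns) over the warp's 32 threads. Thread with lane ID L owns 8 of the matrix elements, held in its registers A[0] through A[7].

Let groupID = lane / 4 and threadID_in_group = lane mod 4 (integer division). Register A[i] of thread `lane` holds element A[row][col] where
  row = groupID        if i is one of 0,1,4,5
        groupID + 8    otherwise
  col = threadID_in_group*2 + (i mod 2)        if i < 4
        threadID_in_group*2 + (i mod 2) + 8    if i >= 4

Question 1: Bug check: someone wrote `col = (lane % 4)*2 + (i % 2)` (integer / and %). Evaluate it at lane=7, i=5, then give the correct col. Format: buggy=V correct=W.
`(lane % 4)*2 + (i % 2)`[7,5]=>7
7: grp=1,tig=3
[5] (1+0,3*2+1+8) = (1,15)
col: 7 vs 15

buggy=7 correct=15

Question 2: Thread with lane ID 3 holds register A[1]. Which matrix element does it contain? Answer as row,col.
lane 3: gr=0 (3/4), th=3 (3%4)
i=1: r=0+0=0, c=3*2+1+0=7

0,7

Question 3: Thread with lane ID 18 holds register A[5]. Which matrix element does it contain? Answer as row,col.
4,13

18: gr=4,th=2
[5] (4+0,2*2+1+8) = (4,13)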